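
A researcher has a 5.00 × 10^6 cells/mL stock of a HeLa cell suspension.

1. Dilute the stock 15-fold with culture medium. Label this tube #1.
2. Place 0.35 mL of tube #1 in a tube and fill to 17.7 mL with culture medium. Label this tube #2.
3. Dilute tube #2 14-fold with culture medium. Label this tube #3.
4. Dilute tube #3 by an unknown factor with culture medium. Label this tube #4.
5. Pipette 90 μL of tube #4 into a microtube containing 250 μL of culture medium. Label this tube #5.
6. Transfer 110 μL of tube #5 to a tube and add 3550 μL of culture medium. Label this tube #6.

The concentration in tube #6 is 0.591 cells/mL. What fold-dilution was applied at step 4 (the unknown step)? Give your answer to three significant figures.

6.34-fold

Step 1: 15-fold → factor 15
Step 2: 0.35 mL brought to 17.7 mL → factor 17.7/0.35 = 50.571
Step 3: 14-fold → factor 14
Step 4: unknown factor x
Step 5: 90 μL + 250 μL = 340 μL total → factor 340/90 = 3.7778
Step 6: 110 μL + 3550 μL = 3660 μL total → factor 3660/110 = 33.273
Product of known-step factors = 1.3349 × 10^6
Overall factor = 5.00 × 10^6 cells/mL / (0.591 cells/mL) = 8.4602 × 10^6
x = 8.4602 × 10^6 / 1.3349 × 10^6 = 6.34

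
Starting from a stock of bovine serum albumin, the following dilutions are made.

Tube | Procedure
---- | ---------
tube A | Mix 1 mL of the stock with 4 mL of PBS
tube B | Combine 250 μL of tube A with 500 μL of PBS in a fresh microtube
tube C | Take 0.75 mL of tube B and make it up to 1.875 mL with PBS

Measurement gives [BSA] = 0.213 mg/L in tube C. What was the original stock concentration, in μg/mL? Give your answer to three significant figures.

Step 1: 1 mL + 4 mL = 5 mL total → factor 5/1 = 5
Step 2: 250 μL + 500 μL = 750 μL total → factor 750/250 = 3
Step 3: 0.75 mL brought to 1.875 mL → factor 1.875/0.75 = 2.5
Overall dilution factor = 5 × 3 × 2.5 = 37.5
Stock = 0.213 mg/L × 37.5 = 7.987 mg/L = 7.99 μg/mL

7.99 μg/mL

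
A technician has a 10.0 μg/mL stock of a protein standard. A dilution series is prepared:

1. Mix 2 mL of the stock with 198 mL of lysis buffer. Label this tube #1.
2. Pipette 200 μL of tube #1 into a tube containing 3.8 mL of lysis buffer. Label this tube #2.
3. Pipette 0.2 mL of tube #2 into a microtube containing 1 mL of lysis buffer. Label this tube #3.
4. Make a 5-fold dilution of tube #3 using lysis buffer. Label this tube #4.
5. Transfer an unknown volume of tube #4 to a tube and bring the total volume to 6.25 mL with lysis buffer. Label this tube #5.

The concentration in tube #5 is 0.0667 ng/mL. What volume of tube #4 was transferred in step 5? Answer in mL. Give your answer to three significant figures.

Step 1: 2 mL + 198 mL = 200 mL total → factor 200/2 = 100
Step 2: 200 μL + 3.8 mL = 4000 μL total → factor 4000/200 = 20
Step 3: 0.2 mL + 1 mL = 1.2 mL total → factor 1.2/0.2 = 6
Step 4: 5-fold → factor 5
Step 5: v brought to 6.25 mL → factor = 6.25 mL/v
Product of known-step factors = 60000
Overall factor = 10.0 μg/mL / (0.0667 ng/mL) = 1.4993 × 10^5
Step-5 factor = 1.4993 × 10^5 / 60000 = 2.4988
v = 6.25 mL / 2.4988 = 2.50 mL

2.50 mL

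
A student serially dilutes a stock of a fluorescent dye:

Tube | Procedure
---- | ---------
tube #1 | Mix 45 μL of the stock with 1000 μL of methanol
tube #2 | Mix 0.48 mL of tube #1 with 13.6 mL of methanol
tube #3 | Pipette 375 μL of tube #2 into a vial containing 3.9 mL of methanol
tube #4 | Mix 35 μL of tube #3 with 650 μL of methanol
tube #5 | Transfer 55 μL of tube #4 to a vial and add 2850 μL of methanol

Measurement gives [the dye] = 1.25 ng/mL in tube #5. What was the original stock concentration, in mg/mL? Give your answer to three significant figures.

Step 1: 45 μL + 1000 μL = 1045 μL total → factor 1045/45 = 23.222
Step 2: 0.48 mL + 13.6 mL = 14.08 mL total → factor 14.08/0.48 = 29.333
Step 3: 375 μL + 3.9 mL = 4275 μL total → factor 4275/375 = 11.4
Step 4: 35 μL + 650 μL = 685 μL total → factor 685/35 = 19.571
Step 5: 55 μL + 2850 μL = 2905 μL total → factor 2905/55 = 52.818
Overall dilution factor = 23.222 × 29.333 × 11.4 × 19.571 × 52.818 = 8.0274 × 10^6
Stock = 1.25 ng/mL × 8.0274 × 10^6 = 1.003 × 10^7 ng/mL = 10.0 mg/mL

10.0 mg/mL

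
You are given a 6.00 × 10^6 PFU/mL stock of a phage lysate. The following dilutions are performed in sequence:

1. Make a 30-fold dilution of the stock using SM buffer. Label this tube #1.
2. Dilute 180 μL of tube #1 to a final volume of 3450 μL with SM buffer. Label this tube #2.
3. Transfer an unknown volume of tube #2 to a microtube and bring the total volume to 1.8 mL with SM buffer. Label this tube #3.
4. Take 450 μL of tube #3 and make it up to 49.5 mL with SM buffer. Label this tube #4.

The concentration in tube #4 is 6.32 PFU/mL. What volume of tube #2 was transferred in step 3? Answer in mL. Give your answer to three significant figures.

0.120 mL

Step 1: 30-fold → factor 30
Step 2: 180 μL brought to 3450 μL → factor 3450/180 = 19.167
Step 3: v brought to 1.8 mL → factor = 1.8 mL/v
Step 4: 450 μL brought to 49.5 mL → factor 49500/450 = 110
Product of known-step factors = 63250
Overall factor = 6.00 × 10^6 PFU/mL / (6.32 PFU/mL) = 9.4937 × 10^5
Step-3 factor = 9.4937 × 10^5 / 63250 = 15.01
v = 1.8 mL / 15.01 = 0.120 mL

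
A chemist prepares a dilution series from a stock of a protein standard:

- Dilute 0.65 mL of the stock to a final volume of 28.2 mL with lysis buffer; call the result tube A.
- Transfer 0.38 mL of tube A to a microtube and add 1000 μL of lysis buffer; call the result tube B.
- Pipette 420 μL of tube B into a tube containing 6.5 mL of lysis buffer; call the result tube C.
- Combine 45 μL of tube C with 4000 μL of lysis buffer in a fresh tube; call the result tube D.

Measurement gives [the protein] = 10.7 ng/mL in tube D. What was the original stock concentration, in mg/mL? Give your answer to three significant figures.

2.50 mg/mL

Step 1: 0.65 mL brought to 28.2 mL → factor 28.2/0.65 = 43.385
Step 2: 0.38 mL + 1000 μL = 1.38 mL total → factor 1.38/0.38 = 3.6316
Step 3: 420 μL + 6.5 mL = 6920 μL total → factor 6920/420 = 16.476
Step 4: 45 μL + 4000 μL = 4045 μL total → factor 4045/45 = 89.889
Overall dilution factor = 43.385 × 3.6316 × 16.476 × 89.889 = 2.3334 × 10^5
Stock = 10.7 ng/mL × 2.3334 × 10^5 = 2.497 × 10^6 ng/mL = 2.50 mg/mL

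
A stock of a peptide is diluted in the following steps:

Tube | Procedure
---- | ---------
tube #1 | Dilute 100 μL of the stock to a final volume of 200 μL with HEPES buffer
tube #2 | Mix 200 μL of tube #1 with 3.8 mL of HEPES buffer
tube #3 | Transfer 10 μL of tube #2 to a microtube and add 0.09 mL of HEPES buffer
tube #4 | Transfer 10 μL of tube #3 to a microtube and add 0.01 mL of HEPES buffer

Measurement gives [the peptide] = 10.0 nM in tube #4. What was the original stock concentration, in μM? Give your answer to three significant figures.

Step 1: 100 μL brought to 200 μL → factor 200/100 = 2
Step 2: 200 μL + 3.8 mL = 4000 μL total → factor 4000/200 = 20
Step 3: 10 μL + 0.09 mL = 100 μL total → factor 100/10 = 10
Step 4: 10 μL + 0.01 mL = 20 μL total → factor 20/10 = 2
Overall dilution factor = 2 × 20 × 10 × 2 = 800
Stock = 10.0 nM × 800 = 8000 nM = 8.00 μM

8.00 μM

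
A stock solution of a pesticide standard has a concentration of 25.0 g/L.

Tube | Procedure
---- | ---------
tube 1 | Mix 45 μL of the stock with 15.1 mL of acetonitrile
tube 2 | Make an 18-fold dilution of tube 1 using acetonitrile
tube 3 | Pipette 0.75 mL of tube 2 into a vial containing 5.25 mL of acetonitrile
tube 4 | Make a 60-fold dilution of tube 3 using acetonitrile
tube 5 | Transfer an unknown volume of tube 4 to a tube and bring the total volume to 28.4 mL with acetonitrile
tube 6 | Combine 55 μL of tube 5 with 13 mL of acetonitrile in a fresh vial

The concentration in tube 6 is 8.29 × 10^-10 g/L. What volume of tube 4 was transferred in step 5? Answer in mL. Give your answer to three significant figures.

Step 1: 45 μL + 15.1 mL = 15145 μL total → factor 15145/45 = 336.56
Step 2: 18-fold → factor 18
Step 3: 0.75 mL + 5.25 mL = 6 mL total → factor 6/0.75 = 8
Step 4: 60-fold → factor 60
Step 5: v brought to 28.4 mL → factor = 28.4 mL/v
Step 6: 55 μL + 13 mL = 13055 μL total → factor 13055/55 = 237.36
Product of known-step factors = 6.9022 × 10^8
Overall factor = 25.0 g/L / (8.29 × 10^-10 g/L) = 3.0157 × 10^10
Step-5 factor = 3.0157 × 10^10 / 6.9022 × 10^8 = 43.692
v = 28.4 mL / 43.692 = 0.650 mL

0.650 mL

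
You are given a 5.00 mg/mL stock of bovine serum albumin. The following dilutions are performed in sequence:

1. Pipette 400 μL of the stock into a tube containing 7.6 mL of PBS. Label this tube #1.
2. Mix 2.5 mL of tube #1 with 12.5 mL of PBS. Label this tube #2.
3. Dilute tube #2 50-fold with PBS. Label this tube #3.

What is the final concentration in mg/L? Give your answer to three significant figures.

0.833 mg/L

Step 1: 400 μL + 7.6 mL = 8000 μL total → factor 8000/400 = 20
Step 2: 2.5 mL + 12.5 mL = 15 mL total → factor 15/2.5 = 6
Step 3: 50-fold → factor 50
Overall dilution factor = 20 × 6 × 50 = 6000
Final = 5.00 mg/mL / 6000 = 0.0008333 mg/mL = 0.833 mg/L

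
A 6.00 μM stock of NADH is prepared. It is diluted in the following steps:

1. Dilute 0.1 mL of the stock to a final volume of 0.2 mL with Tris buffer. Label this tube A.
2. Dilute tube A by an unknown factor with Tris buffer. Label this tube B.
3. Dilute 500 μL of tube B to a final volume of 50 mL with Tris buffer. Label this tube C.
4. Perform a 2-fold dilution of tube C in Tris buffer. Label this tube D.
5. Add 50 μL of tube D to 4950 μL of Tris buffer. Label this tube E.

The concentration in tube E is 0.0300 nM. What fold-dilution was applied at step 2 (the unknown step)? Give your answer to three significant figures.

5.00-fold

Step 1: 0.1 mL brought to 0.2 mL → factor 0.2/0.1 = 2
Step 2: unknown factor x
Step 3: 500 μL brought to 50 mL → factor 50000/500 = 100
Step 4: 2-fold → factor 2
Step 5: 50 μL + 4950 μL = 5000 μL total → factor 5000/50 = 100
Product of known-step factors = 40000
Overall factor = 6.00 μM / (0.0300 nM) = 2 × 10^5
x = 2 × 10^5 / 40000 = 5.00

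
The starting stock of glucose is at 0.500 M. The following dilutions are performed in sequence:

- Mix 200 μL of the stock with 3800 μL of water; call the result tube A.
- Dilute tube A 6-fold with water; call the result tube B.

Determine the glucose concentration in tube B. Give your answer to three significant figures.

Step 1: 200 μL + 3800 μL = 4000 μL total → factor 4000/200 = 20
Step 2: 6-fold → factor 6
Overall dilution factor = 20 × 6 = 120
Final = 0.500 M / 120 = 0.00417 M

0.00417 M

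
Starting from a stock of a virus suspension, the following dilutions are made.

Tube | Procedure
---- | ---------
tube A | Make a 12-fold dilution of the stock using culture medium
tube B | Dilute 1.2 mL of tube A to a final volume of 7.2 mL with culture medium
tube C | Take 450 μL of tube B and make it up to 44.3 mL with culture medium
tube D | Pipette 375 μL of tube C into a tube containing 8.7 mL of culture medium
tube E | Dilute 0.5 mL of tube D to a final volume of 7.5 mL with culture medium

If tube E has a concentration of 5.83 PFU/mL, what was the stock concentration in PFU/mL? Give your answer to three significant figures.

1.50 × 10^7 PFU/mL

Step 1: 12-fold → factor 12
Step 2: 1.2 mL brought to 7.2 mL → factor 7.2/1.2 = 6
Step 3: 450 μL brought to 44.3 mL → factor 44300/450 = 98.444
Step 4: 375 μL + 8.7 mL = 9075 μL total → factor 9075/375 = 24.2
Step 5: 0.5 mL brought to 7.5 mL → factor 7.5/0.5 = 15
Overall dilution factor = 12 × 6 × 98.444 × 24.2 × 15 = 2.5729 × 10^6
Stock = 5.83 PFU/mL × 2.5729 × 10^6 = 1.50 × 10^7 PFU/mL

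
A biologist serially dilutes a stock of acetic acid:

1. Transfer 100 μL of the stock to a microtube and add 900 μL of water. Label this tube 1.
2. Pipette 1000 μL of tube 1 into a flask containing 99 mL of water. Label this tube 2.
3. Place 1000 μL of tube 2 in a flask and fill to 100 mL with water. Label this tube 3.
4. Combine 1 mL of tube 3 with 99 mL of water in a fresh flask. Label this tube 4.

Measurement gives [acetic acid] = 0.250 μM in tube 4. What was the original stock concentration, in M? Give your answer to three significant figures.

Step 1: 100 μL + 900 μL = 1000 μL total → factor 1000/100 = 10
Step 2: 1000 μL + 99 mL = 1 × 10^5 μL total → factor 1 × 10^5/1000 = 100
Step 3: 1000 μL brought to 100 mL → factor 1 × 10^5/1000 = 100
Step 4: 1 mL + 99 mL = 100 mL total → factor 100/1 = 100
Overall dilution factor = 10 × 100 × 100 × 100 = 1 × 10^7
Stock = 0.250 μM × 1 × 10^7 = 2.500 × 10^6 μM = 2.50 M

2.50 M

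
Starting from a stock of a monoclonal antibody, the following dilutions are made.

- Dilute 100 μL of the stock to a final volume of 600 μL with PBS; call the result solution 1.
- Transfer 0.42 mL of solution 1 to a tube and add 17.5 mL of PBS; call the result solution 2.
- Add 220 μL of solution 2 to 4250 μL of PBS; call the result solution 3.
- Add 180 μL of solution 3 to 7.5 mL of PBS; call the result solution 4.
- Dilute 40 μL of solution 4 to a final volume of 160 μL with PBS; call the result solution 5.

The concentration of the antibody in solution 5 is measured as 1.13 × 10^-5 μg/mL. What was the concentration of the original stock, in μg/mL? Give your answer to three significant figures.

10.0 μg/mL

Step 1: 100 μL brought to 600 μL → factor 600/100 = 6
Step 2: 0.42 mL + 17.5 mL = 17.92 mL total → factor 17.92/0.42 = 42.667
Step 3: 220 μL + 4250 μL = 4470 μL total → factor 4470/220 = 20.318
Step 4: 180 μL + 7.5 mL = 7680 μL total → factor 7680/180 = 42.667
Step 5: 40 μL brought to 160 μL → factor 160/40 = 4
Overall dilution factor = 6 × 42.667 × 20.318 × 42.667 × 4 = 8.8771 × 10^5
Stock = 1.13 × 10^-5 μg/mL × 8.8771 × 10^5 = 10.0 μg/mL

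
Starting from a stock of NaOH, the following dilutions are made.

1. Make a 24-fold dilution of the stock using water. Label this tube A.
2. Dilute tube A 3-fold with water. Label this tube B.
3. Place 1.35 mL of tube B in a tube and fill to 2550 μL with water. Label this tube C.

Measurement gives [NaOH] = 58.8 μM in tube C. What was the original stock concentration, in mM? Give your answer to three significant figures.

8.00 mM

Step 1: 24-fold → factor 24
Step 2: 3-fold → factor 3
Step 3: 1.35 mL brought to 2550 μL → factor 2.55/1.35 = 1.8889
Overall dilution factor = 24 × 3 × 1.8889 = 136
Stock = 58.8 μM × 136 = 7997 μM = 8.00 mM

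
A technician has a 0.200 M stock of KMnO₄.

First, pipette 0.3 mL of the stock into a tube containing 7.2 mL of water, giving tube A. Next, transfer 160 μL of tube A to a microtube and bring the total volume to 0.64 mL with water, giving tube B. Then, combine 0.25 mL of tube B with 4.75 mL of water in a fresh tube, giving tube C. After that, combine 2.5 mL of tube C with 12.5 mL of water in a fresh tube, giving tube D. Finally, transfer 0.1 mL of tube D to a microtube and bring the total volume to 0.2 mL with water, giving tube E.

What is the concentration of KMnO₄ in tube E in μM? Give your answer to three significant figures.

Step 1: 0.3 mL + 7.2 mL = 7.5 mL total → factor 7.5/0.3 = 25
Step 2: 160 μL brought to 0.64 mL → factor 640/160 = 4
Step 3: 0.25 mL + 4.75 mL = 5 mL total → factor 5/0.25 = 20
Step 4: 2.5 mL + 12.5 mL = 15 mL total → factor 15/2.5 = 6
Step 5: 0.1 mL brought to 0.2 mL → factor 0.2/0.1 = 2
Overall dilution factor = 25 × 4 × 20 × 6 × 2 = 24000
Final = 0.200 M / 24000 = 8.333 × 10^-6 M = 8.33 μM

8.33 μM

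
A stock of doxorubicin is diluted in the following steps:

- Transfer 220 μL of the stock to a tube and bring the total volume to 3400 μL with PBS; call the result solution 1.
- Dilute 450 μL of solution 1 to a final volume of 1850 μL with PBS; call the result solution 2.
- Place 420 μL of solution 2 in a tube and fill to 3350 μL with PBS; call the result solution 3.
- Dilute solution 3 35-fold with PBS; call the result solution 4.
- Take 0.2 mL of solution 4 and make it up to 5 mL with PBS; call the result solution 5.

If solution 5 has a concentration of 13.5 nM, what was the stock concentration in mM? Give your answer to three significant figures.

5.99 mM

Step 1: 220 μL brought to 3400 μL → factor 3400/220 = 15.455
Step 2: 450 μL brought to 1850 μL → factor 1850/450 = 4.1111
Step 3: 420 μL brought to 3350 μL → factor 3350/420 = 7.9762
Step 4: 35-fold → factor 35
Step 5: 0.2 mL brought to 5 mL → factor 5/0.2 = 25
Overall dilution factor = 15.455 × 4.1111 × 7.9762 × 35 × 25 = 4.4342 × 10^5
Stock = 13.5 nM × 4.4342 × 10^5 = 5.986 × 10^6 nM = 5.99 mM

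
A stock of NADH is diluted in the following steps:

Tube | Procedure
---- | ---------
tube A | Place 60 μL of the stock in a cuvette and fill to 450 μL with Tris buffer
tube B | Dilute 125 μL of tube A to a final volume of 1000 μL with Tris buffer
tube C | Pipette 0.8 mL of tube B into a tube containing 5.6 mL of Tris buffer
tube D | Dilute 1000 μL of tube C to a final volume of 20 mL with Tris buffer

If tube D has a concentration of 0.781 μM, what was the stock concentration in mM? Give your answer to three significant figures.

Step 1: 60 μL brought to 450 μL → factor 450/60 = 7.5
Step 2: 125 μL brought to 1000 μL → factor 1000/125 = 8
Step 3: 0.8 mL + 5.6 mL = 6.4 mL total → factor 6.4/0.8 = 8
Step 4: 1000 μL brought to 20 mL → factor 20000/1000 = 20
Overall dilution factor = 7.5 × 8 × 8 × 20 = 9600
Stock = 0.781 μM × 9600 = 7498 μM = 7.50 mM

7.50 mM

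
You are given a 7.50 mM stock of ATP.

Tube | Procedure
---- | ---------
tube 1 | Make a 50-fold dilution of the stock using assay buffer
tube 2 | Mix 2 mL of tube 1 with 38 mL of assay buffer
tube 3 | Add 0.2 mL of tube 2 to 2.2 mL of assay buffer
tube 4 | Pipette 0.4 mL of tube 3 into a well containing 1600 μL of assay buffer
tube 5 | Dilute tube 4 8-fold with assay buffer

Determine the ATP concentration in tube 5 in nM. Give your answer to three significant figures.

Step 1: 50-fold → factor 50
Step 2: 2 mL + 38 mL = 40 mL total → factor 40/2 = 20
Step 3: 0.2 mL + 2.2 mL = 2.4 mL total → factor 2.4/0.2 = 12
Step 4: 0.4 mL + 1600 μL = 2 mL total → factor 2/0.4 = 5
Step 5: 8-fold → factor 8
Overall dilution factor = 50 × 20 × 12 × 5 × 8 = 4.8 × 10^5
Final = 7.50 mM / 4.8 × 10^5 = 1.563 × 10^-5 mM = 15.6 nM

15.6 nM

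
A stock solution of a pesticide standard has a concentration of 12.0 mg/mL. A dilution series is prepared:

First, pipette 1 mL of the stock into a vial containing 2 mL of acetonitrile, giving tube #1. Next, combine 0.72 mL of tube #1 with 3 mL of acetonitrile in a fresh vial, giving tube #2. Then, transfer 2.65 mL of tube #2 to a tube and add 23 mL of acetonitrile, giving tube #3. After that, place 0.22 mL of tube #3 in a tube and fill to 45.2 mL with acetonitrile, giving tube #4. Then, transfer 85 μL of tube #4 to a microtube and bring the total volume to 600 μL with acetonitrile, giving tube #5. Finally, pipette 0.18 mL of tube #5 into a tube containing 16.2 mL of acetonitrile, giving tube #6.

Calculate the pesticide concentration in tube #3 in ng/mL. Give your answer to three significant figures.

Step 1: 1 mL + 2 mL = 3 mL total → factor 3/1 = 3
Step 2: 0.72 mL + 3 mL = 3.72 mL total → factor 3.72/0.72 = 5.1667
Step 3: 2.65 mL + 23 mL = 25.65 mL total → factor 25.65/2.65 = 9.6792
Dilution factor through tube #3 = 3 × 5.1667 × 9.6792 = 150.03
[tube #3] = 12.0 mg/mL / 150.03 = 0.07998 mg/mL = 8.00 × 10^4 ng/mL

8.00 × 10^4 ng/mL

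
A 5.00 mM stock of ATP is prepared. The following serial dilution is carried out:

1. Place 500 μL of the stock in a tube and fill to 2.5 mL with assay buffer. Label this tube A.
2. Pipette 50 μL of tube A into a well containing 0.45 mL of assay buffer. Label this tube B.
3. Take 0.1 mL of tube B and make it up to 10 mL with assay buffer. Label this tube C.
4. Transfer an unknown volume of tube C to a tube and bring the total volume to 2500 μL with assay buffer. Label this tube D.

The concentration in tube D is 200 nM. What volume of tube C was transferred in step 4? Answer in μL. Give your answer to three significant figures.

500 μL

Step 1: 500 μL brought to 2.5 mL → factor 2500/500 = 5
Step 2: 50 μL + 0.45 mL = 500 μL total → factor 500/50 = 10
Step 3: 0.1 mL brought to 10 mL → factor 10/0.1 = 100
Step 4: v brought to 2500 μL → factor = 2500 μL/v
Product of known-step factors = 5000
Overall factor = 5.00 mM / (200 nM) = 25000
Step-4 factor = 25000 / 5000 = 5
v = 2500 μL / 5 = 500 μL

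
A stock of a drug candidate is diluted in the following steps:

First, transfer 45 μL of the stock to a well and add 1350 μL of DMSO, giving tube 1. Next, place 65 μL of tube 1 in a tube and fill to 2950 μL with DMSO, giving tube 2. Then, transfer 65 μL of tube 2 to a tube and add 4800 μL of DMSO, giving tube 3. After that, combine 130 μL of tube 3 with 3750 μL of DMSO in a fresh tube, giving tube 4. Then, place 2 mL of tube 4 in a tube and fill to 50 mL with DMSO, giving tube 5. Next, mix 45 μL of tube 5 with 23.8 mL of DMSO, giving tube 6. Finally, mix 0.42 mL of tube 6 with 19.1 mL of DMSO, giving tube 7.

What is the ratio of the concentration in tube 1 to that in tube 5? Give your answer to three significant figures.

Step 1: 45 μL + 1350 μL = 1395 μL total → factor 1395/45 = 31
Step 2: 65 μL brought to 2950 μL → factor 2950/65 = 45.385
Step 3: 65 μL + 4800 μL = 4865 μL total → factor 4865/65 = 74.846
Step 4: 130 μL + 3750 μL = 3880 μL total → factor 3880/130 = 29.846
Step 5: 2 mL brought to 50 mL → factor 50/2 = 25
Dilution factor to tube 1 = 31; to tube 5 = 7.8572 × 10^7
[tube 1]/[tube 5] = (factor to tube 5)/(factor to tube 1) = 7.8572 × 10^7/31 = 2.53 × 10^6

2.53 × 10^6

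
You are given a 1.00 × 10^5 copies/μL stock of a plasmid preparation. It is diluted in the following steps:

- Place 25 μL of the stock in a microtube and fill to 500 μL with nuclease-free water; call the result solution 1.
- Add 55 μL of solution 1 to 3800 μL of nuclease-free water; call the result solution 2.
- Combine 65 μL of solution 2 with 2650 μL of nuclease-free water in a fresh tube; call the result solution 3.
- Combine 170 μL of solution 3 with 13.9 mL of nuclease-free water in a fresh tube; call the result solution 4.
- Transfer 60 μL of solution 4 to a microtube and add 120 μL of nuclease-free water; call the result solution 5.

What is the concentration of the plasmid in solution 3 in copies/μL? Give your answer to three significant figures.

Step 1: 25 μL brought to 500 μL → factor 500/25 = 20
Step 2: 55 μL + 3800 μL = 3855 μL total → factor 3855/55 = 70.091
Step 3: 65 μL + 2650 μL = 2715 μL total → factor 2715/65 = 41.769
Dilution factor through solution 3 = 20 × 70.091 × 41.769 = 58553
[solution 3] = 1.00 × 10^5 copies/μL / 58553 = 1.71 copies/μL

1.71 copies/μL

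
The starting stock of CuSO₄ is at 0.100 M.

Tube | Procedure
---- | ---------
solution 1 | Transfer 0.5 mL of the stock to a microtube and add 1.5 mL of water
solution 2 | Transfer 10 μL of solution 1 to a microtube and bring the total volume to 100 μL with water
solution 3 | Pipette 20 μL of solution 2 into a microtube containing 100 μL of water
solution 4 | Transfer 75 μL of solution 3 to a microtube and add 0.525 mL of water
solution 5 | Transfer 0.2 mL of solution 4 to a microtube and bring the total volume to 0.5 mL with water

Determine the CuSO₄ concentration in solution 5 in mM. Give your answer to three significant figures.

0.0208 mM

Step 1: 0.5 mL + 1.5 mL = 2 mL total → factor 2/0.5 = 4
Step 2: 10 μL brought to 100 μL → factor 100/10 = 10
Step 3: 20 μL + 100 μL = 120 μL total → factor 120/20 = 6
Step 4: 75 μL + 0.525 mL = 600 μL total → factor 600/75 = 8
Step 5: 0.2 mL brought to 0.5 mL → factor 0.5/0.2 = 2.5
Overall dilution factor = 4 × 10 × 6 × 8 × 2.5 = 4800
Final = 0.100 M / 4800 = 2.083 × 10^-5 M = 0.0208 mM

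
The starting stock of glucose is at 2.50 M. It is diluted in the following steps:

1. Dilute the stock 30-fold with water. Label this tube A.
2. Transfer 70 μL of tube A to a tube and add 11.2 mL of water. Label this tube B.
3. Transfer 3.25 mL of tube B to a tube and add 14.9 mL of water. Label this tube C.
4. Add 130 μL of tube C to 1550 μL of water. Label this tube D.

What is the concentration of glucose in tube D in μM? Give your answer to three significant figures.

7.17 μM

Step 1: 30-fold → factor 30
Step 2: 70 μL + 11.2 mL = 11270 μL total → factor 11270/70 = 161
Step 3: 3.25 mL + 14.9 mL = 18.15 mL total → factor 18.15/3.25 = 5.5846
Step 4: 130 μL + 1550 μL = 1680 μL total → factor 1680/130 = 12.923
Dilution factor through tube D = 30 × 161 × 5.5846 × 12.923 = 3.4858 × 10^5
[tube D] = 2.50 M / 3.4858 × 10^5 = 7.172 × 10^-6 M = 7.17 μM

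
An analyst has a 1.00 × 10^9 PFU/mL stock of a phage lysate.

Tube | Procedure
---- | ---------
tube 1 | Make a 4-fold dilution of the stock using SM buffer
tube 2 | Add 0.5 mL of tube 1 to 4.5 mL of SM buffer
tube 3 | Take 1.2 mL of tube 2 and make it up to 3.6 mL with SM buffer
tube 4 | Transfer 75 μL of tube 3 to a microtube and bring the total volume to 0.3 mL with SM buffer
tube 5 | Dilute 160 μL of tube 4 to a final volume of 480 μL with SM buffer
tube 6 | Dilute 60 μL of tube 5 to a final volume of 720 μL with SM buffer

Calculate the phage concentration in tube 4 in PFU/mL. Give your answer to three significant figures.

Step 1: 4-fold → factor 4
Step 2: 0.5 mL + 4.5 mL = 5 mL total → factor 5/0.5 = 10
Step 3: 1.2 mL brought to 3.6 mL → factor 3.6/1.2 = 3
Step 4: 75 μL brought to 0.3 mL → factor 300/75 = 4
Dilution factor through tube 4 = 4 × 10 × 3 × 4 = 480
[tube 4] = 1.00 × 10^9 PFU/mL / 480 = 2.08 × 10^6 PFU/mL

2.08 × 10^6 PFU/mL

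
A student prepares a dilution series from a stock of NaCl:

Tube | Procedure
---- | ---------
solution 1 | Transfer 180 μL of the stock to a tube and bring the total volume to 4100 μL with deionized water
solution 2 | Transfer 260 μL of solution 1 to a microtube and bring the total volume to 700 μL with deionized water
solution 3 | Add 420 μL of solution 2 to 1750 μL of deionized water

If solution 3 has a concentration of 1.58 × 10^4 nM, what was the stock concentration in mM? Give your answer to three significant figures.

Step 1: 180 μL brought to 4100 μL → factor 4100/180 = 22.778
Step 2: 260 μL brought to 700 μL → factor 700/260 = 2.6923
Step 3: 420 μL + 1750 μL = 2170 μL total → factor 2170/420 = 5.1667
Overall dilution factor = 22.778 × 2.6923 × 5.1667 = 316.84
Stock = 1.58 × 10^4 nM × 316.84 = 5.006 × 10^6 nM = 5.01 mM

5.01 mM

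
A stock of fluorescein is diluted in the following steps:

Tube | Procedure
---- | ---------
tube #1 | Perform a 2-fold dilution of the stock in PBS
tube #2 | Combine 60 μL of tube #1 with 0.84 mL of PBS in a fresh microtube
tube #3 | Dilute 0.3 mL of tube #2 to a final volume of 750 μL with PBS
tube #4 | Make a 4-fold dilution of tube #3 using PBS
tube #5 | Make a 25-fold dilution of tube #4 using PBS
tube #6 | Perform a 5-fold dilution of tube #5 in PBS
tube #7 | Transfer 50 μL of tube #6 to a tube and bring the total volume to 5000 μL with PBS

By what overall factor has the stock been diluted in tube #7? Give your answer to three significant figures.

Step 1: 2-fold → factor 2
Step 2: 60 μL + 0.84 mL = 900 μL total → factor 900/60 = 15
Step 3: 0.3 mL brought to 750 μL → factor 0.75/0.3 = 2.5
Step 4: 4-fold → factor 4
Step 5: 25-fold → factor 25
Step 6: 5-fold → factor 5
Step 7: 50 μL brought to 5000 μL → factor 5000/50 = 100
Overall dilution factor = 2 × 15 × 2.5 × 4 × 25 × 5 × 100 = 3.75 × 10^6

3.75 × 10^6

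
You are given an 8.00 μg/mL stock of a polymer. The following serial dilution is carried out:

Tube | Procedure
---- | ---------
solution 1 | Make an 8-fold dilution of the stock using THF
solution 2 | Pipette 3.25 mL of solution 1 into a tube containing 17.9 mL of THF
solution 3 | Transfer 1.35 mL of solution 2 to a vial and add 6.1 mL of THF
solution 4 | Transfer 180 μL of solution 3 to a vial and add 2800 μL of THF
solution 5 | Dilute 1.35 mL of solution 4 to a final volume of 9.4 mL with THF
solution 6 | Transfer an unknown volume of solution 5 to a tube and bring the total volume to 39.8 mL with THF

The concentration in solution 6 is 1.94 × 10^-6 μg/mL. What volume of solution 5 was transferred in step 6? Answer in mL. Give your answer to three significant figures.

0.320 mL

Step 1: 8-fold → factor 8
Step 2: 3.25 mL + 17.9 mL = 21.15 mL total → factor 21.15/3.25 = 6.5077
Step 3: 1.35 mL + 6.1 mL = 7.45 mL total → factor 7.45/1.35 = 5.5185
Step 4: 180 μL + 2800 μL = 2980 μL total → factor 2980/180 = 16.556
Step 5: 1.35 mL brought to 9.4 mL → factor 9.4/1.35 = 6.963
Step 6: v brought to 39.8 mL → factor = 39.8 mL/v
Product of known-step factors = 33119
Overall factor = 8.00 μg/mL / (1.94 × 10^-6 μg/mL) = 4.1237 × 10^6
Step-6 factor = 4.1237 × 10^6 / 33119 = 124.51
v = 39.8 mL / 124.51 = 0.320 mL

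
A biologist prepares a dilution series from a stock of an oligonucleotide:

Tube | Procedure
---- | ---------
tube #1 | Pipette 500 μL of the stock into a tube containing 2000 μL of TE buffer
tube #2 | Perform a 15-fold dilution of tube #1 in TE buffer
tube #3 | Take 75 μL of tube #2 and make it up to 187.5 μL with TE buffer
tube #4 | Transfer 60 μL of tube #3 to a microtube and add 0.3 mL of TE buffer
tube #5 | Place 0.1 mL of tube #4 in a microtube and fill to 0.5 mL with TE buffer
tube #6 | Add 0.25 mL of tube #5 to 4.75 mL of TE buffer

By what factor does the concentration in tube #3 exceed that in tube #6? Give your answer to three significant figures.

600

Step 1: 500 μL + 2000 μL = 2500 μL total → factor 2500/500 = 5
Step 2: 15-fold → factor 15
Step 3: 75 μL brought to 187.5 μL → factor 187.5/75 = 2.5
Step 4: 60 μL + 0.3 mL = 360 μL total → factor 360/60 = 6
Step 5: 0.1 mL brought to 0.5 mL → factor 0.5/0.1 = 5
Step 6: 0.25 mL + 4.75 mL = 5 mL total → factor 5/0.25 = 20
Dilution factor to tube #3 = 187.5; to tube #6 = 1.125 × 10^5
[tube #3]/[tube #6] = (factor to tube #6)/(factor to tube #3) = 1.125 × 10^5/187.5 = 600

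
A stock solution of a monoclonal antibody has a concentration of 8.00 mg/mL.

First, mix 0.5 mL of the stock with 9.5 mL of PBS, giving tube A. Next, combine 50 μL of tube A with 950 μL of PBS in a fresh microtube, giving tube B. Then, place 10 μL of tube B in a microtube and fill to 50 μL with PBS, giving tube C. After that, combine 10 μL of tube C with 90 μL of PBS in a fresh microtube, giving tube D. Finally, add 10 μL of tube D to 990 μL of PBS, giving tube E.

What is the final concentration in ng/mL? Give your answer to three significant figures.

Step 1: 0.5 mL + 9.5 mL = 10 mL total → factor 10/0.5 = 20
Step 2: 50 μL + 950 μL = 1000 μL total → factor 1000/50 = 20
Step 3: 10 μL brought to 50 μL → factor 50/10 = 5
Step 4: 10 μL + 90 μL = 100 μL total → factor 100/10 = 10
Step 5: 10 μL + 990 μL = 1000 μL total → factor 1000/10 = 100
Overall dilution factor = 20 × 20 × 5 × 10 × 100 = 2 × 10^6
Final = 8.00 mg/mL / 2 × 10^6 = 4.000 × 10^-6 mg/mL = 4.00 ng/mL

4.00 ng/mL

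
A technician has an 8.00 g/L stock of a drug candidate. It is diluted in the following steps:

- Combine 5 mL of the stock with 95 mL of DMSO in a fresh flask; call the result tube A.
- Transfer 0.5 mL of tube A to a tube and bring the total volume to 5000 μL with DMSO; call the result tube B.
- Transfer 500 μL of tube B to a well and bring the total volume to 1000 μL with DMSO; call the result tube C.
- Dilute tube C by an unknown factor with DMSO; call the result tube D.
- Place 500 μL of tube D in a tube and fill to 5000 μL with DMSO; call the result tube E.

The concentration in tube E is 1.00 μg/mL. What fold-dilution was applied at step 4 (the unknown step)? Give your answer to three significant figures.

2.00-fold

Step 1: 5 mL + 95 mL = 100 mL total → factor 100/5 = 20
Step 2: 0.5 mL brought to 5000 μL → factor 5/0.5 = 10
Step 3: 500 μL brought to 1000 μL → factor 1000/500 = 2
Step 4: unknown factor x
Step 5: 500 μL brought to 5000 μL → factor 5000/500 = 10
Product of known-step factors = 4000
Overall factor = 8.00 g/L / (1.00 μg/mL) = 8000
x = 8000 / 4000 = 2.00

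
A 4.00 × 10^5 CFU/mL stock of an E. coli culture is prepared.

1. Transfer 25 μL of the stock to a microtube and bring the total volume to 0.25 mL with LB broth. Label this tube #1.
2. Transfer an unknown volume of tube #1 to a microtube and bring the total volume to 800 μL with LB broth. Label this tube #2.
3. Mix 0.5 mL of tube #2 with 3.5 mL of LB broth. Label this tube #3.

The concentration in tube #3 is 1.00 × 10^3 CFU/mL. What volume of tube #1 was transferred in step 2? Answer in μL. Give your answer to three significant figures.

160 μL

Step 1: 25 μL brought to 0.25 mL → factor 250/25 = 10
Step 2: v brought to 800 μL → factor = 800 μL/v
Step 3: 0.5 mL + 3.5 mL = 4 mL total → factor 4/0.5 = 8
Product of known-step factors = 80
Overall factor = 4.00 × 10^5 CFU/mL / (1.00 × 10^3 CFU/mL) = 400
Step-2 factor = 400 / 80 = 5
v = 800 μL / 5 = 160 μL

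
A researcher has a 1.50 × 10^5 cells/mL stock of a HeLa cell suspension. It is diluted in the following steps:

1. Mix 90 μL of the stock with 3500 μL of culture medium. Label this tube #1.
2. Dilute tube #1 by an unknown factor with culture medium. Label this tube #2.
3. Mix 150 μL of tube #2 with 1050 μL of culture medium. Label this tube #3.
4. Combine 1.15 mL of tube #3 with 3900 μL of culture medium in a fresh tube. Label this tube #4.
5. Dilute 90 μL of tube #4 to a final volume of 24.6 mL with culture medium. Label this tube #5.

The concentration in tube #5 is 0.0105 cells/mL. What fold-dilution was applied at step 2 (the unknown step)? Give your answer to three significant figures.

Step 1: 90 μL + 3500 μL = 3590 μL total → factor 3590/90 = 39.889
Step 2: unknown factor x
Step 3: 150 μL + 1050 μL = 1200 μL total → factor 1200/150 = 8
Step 4: 1.15 mL + 3900 μL = 5.05 mL total → factor 5.05/1.15 = 4.3913
Step 5: 90 μL brought to 24.6 mL → factor 24600/90 = 273.33
Product of known-step factors = 3.8303 × 10^5
Overall factor = 1.50 × 10^5 cells/mL / (0.0105 cells/mL) = 1.4286 × 10^7
x = 1.4286 × 10^7 / 3.8303 × 10^5 = 37.3

37.3-fold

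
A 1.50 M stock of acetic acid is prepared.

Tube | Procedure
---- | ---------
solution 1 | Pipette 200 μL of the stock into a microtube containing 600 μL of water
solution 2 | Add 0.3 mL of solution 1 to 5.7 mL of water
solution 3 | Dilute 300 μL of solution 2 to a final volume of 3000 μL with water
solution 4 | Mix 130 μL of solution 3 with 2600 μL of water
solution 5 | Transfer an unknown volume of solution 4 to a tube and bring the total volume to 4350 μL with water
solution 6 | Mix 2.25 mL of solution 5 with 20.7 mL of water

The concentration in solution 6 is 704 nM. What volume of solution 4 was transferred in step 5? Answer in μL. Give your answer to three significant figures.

Step 1: 200 μL + 600 μL = 800 μL total → factor 800/200 = 4
Step 2: 0.3 mL + 5.7 mL = 6 mL total → factor 6/0.3 = 20
Step 3: 300 μL brought to 3000 μL → factor 3000/300 = 10
Step 4: 130 μL + 2600 μL = 2730 μL total → factor 2730/130 = 21
Step 5: v brought to 4350 μL → factor = 4350 μL/v
Step 6: 2.25 mL + 20.7 mL = 22.95 mL total → factor 22.95/2.25 = 10.2
Product of known-step factors = 1.7136 × 10^5
Overall factor = 1.50 M / (704 nM) = 2.1307 × 10^6
Step-5 factor = 2.1307 × 10^6 / 1.7136 × 10^5 = 12.434
v = 4350 μL / 12.434 = 350 μL

350 μL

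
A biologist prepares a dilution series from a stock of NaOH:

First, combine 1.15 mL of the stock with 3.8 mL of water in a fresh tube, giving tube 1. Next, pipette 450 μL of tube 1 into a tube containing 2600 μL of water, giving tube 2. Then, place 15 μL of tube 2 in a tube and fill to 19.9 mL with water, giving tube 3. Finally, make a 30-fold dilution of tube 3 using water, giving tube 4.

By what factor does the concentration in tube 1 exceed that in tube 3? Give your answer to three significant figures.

8.99 × 10^3

Step 1: 1.15 mL + 3.8 mL = 4.95 mL total → factor 4.95/1.15 = 4.3043
Step 2: 450 μL + 2600 μL = 3050 μL total → factor 3050/450 = 6.7778
Step 3: 15 μL brought to 19.9 mL → factor 19900/15 = 1326.7
Dilution factor to tube 1 = 4.3043; to tube 3 = 38704
[tube 1]/[tube 3] = (factor to tube 3)/(factor to tube 1) = 38704/4.3043 = 8.99 × 10^3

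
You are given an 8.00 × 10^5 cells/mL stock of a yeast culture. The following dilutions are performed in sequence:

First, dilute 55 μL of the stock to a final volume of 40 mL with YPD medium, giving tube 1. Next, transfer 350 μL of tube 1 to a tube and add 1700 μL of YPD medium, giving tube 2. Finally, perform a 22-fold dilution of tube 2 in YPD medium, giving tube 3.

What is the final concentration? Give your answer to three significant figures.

Step 1: 55 μL brought to 40 mL → factor 40000/55 = 727.27
Step 2: 350 μL + 1700 μL = 2050 μL total → factor 2050/350 = 5.8571
Step 3: 22-fold → factor 22
Overall dilution factor = 727.27 × 5.8571 × 22 = 93714
Final = 8.00 × 10^5 cells/mL / 93714 = 8.54 cells/mL

8.54 cells/mL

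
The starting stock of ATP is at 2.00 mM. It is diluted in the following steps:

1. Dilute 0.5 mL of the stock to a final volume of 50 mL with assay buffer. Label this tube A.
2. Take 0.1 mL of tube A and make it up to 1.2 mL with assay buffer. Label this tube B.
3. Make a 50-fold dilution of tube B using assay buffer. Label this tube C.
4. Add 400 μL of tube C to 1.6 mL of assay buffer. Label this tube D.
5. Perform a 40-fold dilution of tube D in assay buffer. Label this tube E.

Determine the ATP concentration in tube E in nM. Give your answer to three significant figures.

0.167 nM

Step 1: 0.5 mL brought to 50 mL → factor 50/0.5 = 100
Step 2: 0.1 mL brought to 1.2 mL → factor 1.2/0.1 = 12
Step 3: 50-fold → factor 50
Step 4: 400 μL + 1.6 mL = 2000 μL total → factor 2000/400 = 5
Step 5: 40-fold → factor 40
Overall dilution factor = 100 × 12 × 50 × 5 × 40 = 1.2 × 10^7
Final = 2.00 mM / 1.2 × 10^7 = 1.667 × 10^-7 mM = 0.167 nM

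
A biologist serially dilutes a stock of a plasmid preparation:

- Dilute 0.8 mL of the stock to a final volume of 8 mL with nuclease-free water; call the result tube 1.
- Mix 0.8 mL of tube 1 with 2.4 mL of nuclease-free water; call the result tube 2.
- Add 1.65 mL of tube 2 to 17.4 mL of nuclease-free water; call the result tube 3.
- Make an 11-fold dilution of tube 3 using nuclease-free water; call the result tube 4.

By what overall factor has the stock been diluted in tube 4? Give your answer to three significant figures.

5.08 × 10^3

Step 1: 0.8 mL brought to 8 mL → factor 8/0.8 = 10
Step 2: 0.8 mL + 2.4 mL = 3.2 mL total → factor 3.2/0.8 = 4
Step 3: 1.65 mL + 17.4 mL = 19.05 mL total → factor 19.05/1.65 = 11.545
Step 4: 11-fold → factor 11
Overall dilution factor = 10 × 4 × 11.545 × 11 = 5080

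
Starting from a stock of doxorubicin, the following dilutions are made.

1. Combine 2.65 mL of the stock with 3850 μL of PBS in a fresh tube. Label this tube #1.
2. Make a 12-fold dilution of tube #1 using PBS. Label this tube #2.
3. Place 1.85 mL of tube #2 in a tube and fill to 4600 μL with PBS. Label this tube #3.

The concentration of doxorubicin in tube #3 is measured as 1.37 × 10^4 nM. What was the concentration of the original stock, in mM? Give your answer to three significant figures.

1.00 mM

Step 1: 2.65 mL + 3850 μL = 6.5 mL total → factor 6.5/2.65 = 2.4528
Step 2: 12-fold → factor 12
Step 3: 1.85 mL brought to 4600 μL → factor 4.6/1.85 = 2.4865
Overall dilution factor = 2.4528 × 12 × 2.4865 = 73.187
Stock = 1.37 × 10^4 nM × 73.187 = 1.003 × 10^6 nM = 1.00 mM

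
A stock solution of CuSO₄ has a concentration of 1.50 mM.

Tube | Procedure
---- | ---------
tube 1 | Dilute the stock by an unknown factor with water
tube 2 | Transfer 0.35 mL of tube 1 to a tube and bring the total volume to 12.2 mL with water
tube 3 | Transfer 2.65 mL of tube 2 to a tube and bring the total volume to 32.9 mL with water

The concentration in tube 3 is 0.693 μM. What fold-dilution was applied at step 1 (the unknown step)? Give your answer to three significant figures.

5.00-fold

Step 1: unknown factor x
Step 2: 0.35 mL brought to 12.2 mL → factor 12.2/0.35 = 34.857
Step 3: 2.65 mL brought to 32.9 mL → factor 32.9/2.65 = 12.415
Product of known-step factors = 432.75
Overall factor = 1.50 mM / (0.693 μM) = 2164.5
x = 2164.5 / 432.75 = 5.00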